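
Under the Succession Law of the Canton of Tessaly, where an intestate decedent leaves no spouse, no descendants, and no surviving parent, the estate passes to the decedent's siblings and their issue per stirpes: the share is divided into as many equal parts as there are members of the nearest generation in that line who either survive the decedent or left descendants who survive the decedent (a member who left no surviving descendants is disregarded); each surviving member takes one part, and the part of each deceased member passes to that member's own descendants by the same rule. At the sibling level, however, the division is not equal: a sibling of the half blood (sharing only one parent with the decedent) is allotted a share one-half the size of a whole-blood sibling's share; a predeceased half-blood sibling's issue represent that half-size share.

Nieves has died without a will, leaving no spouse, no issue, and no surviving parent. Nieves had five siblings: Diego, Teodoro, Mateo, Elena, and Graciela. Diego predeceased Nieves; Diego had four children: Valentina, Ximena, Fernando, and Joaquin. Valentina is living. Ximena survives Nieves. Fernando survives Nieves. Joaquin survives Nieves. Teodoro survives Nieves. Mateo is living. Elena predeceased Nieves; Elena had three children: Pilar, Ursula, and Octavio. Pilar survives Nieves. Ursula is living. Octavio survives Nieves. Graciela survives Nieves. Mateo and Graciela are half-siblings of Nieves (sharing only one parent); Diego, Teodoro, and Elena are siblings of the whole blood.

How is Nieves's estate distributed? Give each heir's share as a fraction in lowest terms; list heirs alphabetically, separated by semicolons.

Fernando 1/16; Graciela 1/8; Joaquin 1/16; Mateo 1/8; Octavio 1/12; Pilar 1/12; Teodoro 1/4; Ursula 1/12; Valentina 1/16; Ximena 1/16

No spouse, descendants, or parent survives, so the estate passes to Nieves's siblings per stirpes.
Half-blood siblings count for one-half the weight of whole-blood siblings at the initial division.
Dividing 1 in proportion to weights (total weight 4): Diego (weight 1) → 1/4; Teodoro (weight 1) → 1/4; Mateo (weight 1/2) → 1/8; Elena (weight 1) → 1/4; Graciela (weight 1/2) → 1/8.
Diego predeceased; the 1/4 allotted to Diego's branch passes to Diego's issue by representation.
The 1/4 is divided into 4 equal shares of 1/16 among Valentina, Ximena, Fernando, Joaquin.
Valentina is living and takes 1/16.
Ximena is living and takes 1/16.
Fernando is living and takes 1/16.
Joaquin is living and takes 1/16.
Teodoro is living and takes 1/4.
Mateo is living and takes 1/8.
Elena predeceased; the 1/4 allotted to Elena's branch passes to Elena's issue by representation.
The 1/4 is divided into 3 equal shares of 1/12 among Pilar, Ursula, Octavio.
Pilar is living and takes 1/12.
Ursula is living and takes 1/12.
Octavio is living and takes 1/12.
Graciela is living and takes 1/8.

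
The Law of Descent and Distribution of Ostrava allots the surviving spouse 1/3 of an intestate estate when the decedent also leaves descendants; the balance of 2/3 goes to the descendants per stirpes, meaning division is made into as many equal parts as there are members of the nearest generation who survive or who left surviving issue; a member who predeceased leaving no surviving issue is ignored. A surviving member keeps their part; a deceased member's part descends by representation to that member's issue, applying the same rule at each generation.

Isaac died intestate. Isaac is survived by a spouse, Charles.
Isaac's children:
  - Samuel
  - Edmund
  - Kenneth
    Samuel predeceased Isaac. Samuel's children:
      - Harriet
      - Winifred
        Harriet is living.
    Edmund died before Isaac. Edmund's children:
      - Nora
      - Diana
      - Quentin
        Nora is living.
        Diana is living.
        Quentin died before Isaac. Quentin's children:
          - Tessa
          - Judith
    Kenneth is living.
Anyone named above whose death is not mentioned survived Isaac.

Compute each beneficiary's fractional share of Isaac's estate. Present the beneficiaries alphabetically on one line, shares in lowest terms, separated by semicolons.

Charles, as surviving spouse, takes 1/3.
The remaining 2/3 passes to Isaac's descendants per stirpes.
The 2/3 is divided into 3 equal shares of 2/9 among Samuel, Edmund, Kenneth.
Samuel predeceased; the 2/9 allotted to Samuel's branch passes to Samuel's issue by representation.
The 2/9 is divided into 2 equal shares of 1/9 among Harriet, Winifred.
Harriet is living and takes 1/9.
Winifred is living and takes 1/9.
Edmund predeceased; the 2/9 allotted to Edmund's branch passes to Edmund's issue by representation.
The 2/9 is divided into 3 equal shares of 2/27 among Nora, Diana, Quentin.
Nora is living and takes 2/27.
Diana is living and takes 2/27.
Quentin predeceased; the 2/27 allotted to Quentin's branch passes to Quentin's issue by representation.
The 2/27 is divided into 2 equal shares of 1/27 among Tessa, Judith.
Tessa is living and takes 1/27.
Judith is living and takes 1/27.
Kenneth is living and takes 2/9.

Charles 1/3; Diana 2/27; Harriet 1/9; Judith 1/27; Kenneth 2/9; Nora 2/27; Tessa 1/27; Winifred 1/9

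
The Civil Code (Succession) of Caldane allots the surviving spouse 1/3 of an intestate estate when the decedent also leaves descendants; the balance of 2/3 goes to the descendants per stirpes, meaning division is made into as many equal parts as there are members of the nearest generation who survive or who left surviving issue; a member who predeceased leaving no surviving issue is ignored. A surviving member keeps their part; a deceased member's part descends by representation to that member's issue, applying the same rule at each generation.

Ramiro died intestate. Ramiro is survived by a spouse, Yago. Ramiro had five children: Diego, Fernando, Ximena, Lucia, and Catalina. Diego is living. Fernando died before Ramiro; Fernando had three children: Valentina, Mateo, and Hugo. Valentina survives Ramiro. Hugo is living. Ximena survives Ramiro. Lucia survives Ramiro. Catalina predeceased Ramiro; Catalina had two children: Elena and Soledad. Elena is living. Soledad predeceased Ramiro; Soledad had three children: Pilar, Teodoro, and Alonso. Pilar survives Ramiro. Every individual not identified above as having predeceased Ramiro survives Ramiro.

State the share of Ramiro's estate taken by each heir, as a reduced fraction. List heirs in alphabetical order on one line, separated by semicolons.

Alonso 1/45; Diego 2/15; Elena 1/15; Hugo 2/45; Lucia 2/15; Mateo 2/45; Pilar 1/45; Teodoro 1/45; Valentina 2/45; Ximena 2/15; Yago 1/3

Yago, as surviving spouse, takes 1/3.
The remaining 2/3 passes to Ramiro's descendants per stirpes.
The 2/3 is divided into 5 equal shares of 2/15 among Diego, Fernando, Ximena, Lucia, Catalina.
Diego is living and takes 2/15.
Fernando predeceased; the 2/15 allotted to Fernando's branch passes to Fernando's issue by representation.
The 2/15 is divided into 3 equal shares of 2/45 among Valentina, Mateo, Hugo.
Valentina is living and takes 2/45.
Mateo is living and takes 2/45.
Hugo is living and takes 2/45.
Ximena is living and takes 2/15.
Lucia is living and takes 2/15.
Catalina predeceased; the 2/15 allotted to Catalina's branch passes to Catalina's issue by representation.
The 2/15 is divided into 2 equal shares of 1/15 among Elena, Soledad.
Elena is living and takes 1/15.
Soledad predeceased; the 1/15 allotted to Soledad's branch passes to Soledad's issue by representation.
The 1/15 is divided into 3 equal shares of 1/45 among Pilar, Teodoro, Alonso.
Pilar is living and takes 1/45.
Teodoro is living and takes 1/45.
Alonso is living and takes 1/45.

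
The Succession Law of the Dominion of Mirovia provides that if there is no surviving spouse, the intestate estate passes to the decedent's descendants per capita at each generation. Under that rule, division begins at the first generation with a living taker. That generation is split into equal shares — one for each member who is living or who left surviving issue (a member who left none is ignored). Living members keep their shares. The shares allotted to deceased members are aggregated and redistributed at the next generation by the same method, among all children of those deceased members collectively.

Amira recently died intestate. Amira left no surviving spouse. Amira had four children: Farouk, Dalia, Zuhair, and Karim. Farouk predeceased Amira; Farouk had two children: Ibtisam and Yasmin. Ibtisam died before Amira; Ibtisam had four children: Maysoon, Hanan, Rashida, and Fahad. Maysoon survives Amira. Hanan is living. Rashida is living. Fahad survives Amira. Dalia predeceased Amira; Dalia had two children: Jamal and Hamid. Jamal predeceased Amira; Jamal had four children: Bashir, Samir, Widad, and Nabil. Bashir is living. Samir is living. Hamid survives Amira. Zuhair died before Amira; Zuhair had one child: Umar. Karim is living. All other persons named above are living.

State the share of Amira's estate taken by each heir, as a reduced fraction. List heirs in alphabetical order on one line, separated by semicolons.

Bashir 3/80; Fahad 3/80; Hamid 3/20; Hanan 3/80; Karim 1/4; Maysoon 3/80; Nabil 3/80; Rashida 3/80; Samir 3/80; Umar 3/20; Widad 3/80; Yasmin 3/20

There is no surviving spouse, so the entire estate passes to Amira's descendants per capita at each generation.
At generation 1 (Farouk, Dalia, Zuhair, Karim) there are 4 shares of (1)/4 = 1/4 each.
Living: Karim — each takes 1/4.
Deceased: Farouk, Dalia, and Zuhair. Their combined 3/4 is pooled and carried to generation 2.
At generation 2 (Ibtisam, Yasmin, Jamal, Hamid, Umar) there are 5 shares of (3/4)/5 = 3/20 each.
Living: Yasmin, Hamid, and Umar — each takes 3/20.
Deceased: Ibtisam and Jamal. Their combined 3/10 is pooled and carried to generation 3.
At generation 3 (Maysoon, Hanan, Rashida, Fahad, Bashir, Samir, Widad, Nabil) there are 8 shares of (3/10)/8 = 3/80 each.
Living: Maysoon, Hanan, Rashida, Fahad, Bashir, Samir, Widad, and Nabil — each takes 3/80.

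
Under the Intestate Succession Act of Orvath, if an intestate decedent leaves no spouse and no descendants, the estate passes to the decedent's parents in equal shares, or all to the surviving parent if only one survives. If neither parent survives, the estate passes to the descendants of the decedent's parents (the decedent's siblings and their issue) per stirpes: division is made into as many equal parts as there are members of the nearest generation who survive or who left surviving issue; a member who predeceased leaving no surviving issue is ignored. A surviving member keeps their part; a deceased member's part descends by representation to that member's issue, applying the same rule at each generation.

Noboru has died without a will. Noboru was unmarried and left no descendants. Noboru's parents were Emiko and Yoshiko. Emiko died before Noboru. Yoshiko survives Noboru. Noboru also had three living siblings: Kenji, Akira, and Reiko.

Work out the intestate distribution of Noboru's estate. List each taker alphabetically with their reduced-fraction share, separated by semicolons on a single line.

Only one parent, Yoshiko, survives, so Yoshiko takes the entire estate. The siblings take nothing because a surviving parent has priority.

Yoshiko 1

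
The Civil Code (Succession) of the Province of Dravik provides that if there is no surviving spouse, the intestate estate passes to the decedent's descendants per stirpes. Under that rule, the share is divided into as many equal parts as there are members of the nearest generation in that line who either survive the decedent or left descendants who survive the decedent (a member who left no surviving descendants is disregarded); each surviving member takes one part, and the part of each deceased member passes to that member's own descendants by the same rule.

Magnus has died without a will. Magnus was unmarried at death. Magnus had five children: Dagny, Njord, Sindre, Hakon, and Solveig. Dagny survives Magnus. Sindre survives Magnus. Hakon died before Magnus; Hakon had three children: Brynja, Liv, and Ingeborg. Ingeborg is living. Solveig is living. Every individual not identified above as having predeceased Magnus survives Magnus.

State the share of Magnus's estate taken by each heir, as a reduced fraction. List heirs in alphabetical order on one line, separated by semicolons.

Brynja 1/15; Dagny 1/5; Ingeborg 1/15; Liv 1/15; Njord 1/5; Sindre 1/5; Solveig 1/5

There is no surviving spouse, so the entire estate passes to Magnus's descendants per stirpes.
The estate is divided into 5 equal shares of 1/5 among Dagny, Njord, Sindre, Hakon, Solveig.
Dagny is living and takes 1/5.
Njord is living and takes 1/5.
Sindre is living and takes 1/5.
Hakon predeceased; the 1/5 allotted to Hakon's branch passes to Hakon's issue by representation.
The 1/5 is divided into 3 equal shares of 1/15 among Brynja, Liv, Ingeborg.
Brynja is living and takes 1/15.
Liv is living and takes 1/15.
Ingeborg is living and takes 1/15.
Solveig is living and takes 1/5.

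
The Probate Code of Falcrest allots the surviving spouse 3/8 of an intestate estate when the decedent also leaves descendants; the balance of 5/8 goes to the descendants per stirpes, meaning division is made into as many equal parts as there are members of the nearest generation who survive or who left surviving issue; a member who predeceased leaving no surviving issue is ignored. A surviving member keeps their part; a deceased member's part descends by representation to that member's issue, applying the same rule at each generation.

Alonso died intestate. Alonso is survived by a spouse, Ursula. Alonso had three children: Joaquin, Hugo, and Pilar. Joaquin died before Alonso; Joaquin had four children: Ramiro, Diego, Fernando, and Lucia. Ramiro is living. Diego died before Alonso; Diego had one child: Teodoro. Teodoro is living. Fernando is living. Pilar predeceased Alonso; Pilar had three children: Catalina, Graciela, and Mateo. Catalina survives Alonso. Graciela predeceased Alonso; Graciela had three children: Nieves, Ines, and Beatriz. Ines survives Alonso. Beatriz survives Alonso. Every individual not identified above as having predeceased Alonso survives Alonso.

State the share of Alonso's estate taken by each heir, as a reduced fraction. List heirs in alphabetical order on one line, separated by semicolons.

Ursula, as surviving spouse, takes 3/8.
The remaining 5/8 passes to Alonso's descendants per stirpes.
The 5/8 is divided into 3 equal shares of 5/24 among Joaquin, Hugo, Pilar.
Joaquin predeceased; the 5/24 allotted to Joaquin's branch passes to Joaquin's issue by representation.
The 5/24 is divided into 4 equal shares of 5/96 among Ramiro, Diego, Fernando, Lucia.
Ramiro is living and takes 5/96.
Diego predeceased; the 5/96 allotted to Diego's branch passes to Diego's issue by representation.
Teodoro is the sole taker at this level and receives the full 5/96.
Fernando is living and takes 5/96.
Lucia is living and takes 5/96.
Hugo is living and takes 5/24.
Pilar predeceased; the 5/24 allotted to Pilar's branch passes to Pilar's issue by representation.
The 5/24 is divided into 3 equal shares of 5/72 among Catalina, Graciela, Mateo.
Catalina is living and takes 5/72.
Graciela predeceased; the 5/72 allotted to Graciela's branch passes to Graciela's issue by representation.
The 5/72 is divided into 3 equal shares of 5/216 among Nieves, Ines, Beatriz.
Nieves is living and takes 5/216.
Ines is living and takes 5/216.
Beatriz is living and takes 5/216.
Mateo is living and takes 5/72.

Beatriz 5/216; Catalina 5/72; Fernando 5/96; Hugo 5/24; Ines 5/216; Lucia 5/96; Mateo 5/72; Nieves 5/216; Ramiro 5/96; Teodoro 5/96; Ursula 3/8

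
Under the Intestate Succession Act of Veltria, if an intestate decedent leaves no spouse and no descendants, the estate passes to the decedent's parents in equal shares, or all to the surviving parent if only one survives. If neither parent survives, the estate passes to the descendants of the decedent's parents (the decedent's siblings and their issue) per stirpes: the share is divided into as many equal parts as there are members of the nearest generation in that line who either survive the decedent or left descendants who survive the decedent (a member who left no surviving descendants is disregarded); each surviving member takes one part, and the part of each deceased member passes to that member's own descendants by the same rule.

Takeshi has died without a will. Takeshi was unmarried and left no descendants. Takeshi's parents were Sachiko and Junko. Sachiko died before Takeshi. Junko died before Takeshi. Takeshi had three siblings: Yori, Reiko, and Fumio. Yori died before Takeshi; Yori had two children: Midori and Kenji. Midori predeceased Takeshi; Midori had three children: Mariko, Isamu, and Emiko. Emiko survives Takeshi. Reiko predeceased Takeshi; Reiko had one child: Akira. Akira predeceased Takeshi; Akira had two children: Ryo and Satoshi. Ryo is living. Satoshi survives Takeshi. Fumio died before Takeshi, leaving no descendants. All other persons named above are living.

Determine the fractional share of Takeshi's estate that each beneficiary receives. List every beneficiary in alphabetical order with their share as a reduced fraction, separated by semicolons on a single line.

Neither parent survives and there are no descendants, so the estate passes to Takeshi's siblings and their issue per stirpes.
Fumio left no surviving issue, so that branch lapses and is disregarded.
The estate is divided into 2 equal shares of 1/2 among Yori, Reiko.
Yori predeceased; the 1/2 allotted to Yori's branch passes to Yori's issue by representation.
The 1/2 is divided into 2 equal shares of 1/4 among Midori, Kenji.
Midori predeceased; the 1/4 allotted to Midori's branch passes to Midori's issue by representation.
The 1/4 is divided into 3 equal shares of 1/12 among Mariko, Isamu, Emiko.
Mariko is living and takes 1/12.
Isamu is living and takes 1/12.
Emiko is living and takes 1/12.
Kenji is living and takes 1/4.
Reiko predeceased; the 1/2 allotted to Reiko's branch passes to Reiko's issue by representation.
Akira's line is the sole branch at this level, so the full 1/2 passes to Akira's issue by representation.
The 1/2 is divided into 2 equal shares of 1/4 among Ryo, Satoshi.
Ryo is living and takes 1/4.
Satoshi is living and takes 1/4.

Emiko 1/12; Isamu 1/12; Kenji 1/4; Mariko 1/12; Ryo 1/4; Satoshi 1/4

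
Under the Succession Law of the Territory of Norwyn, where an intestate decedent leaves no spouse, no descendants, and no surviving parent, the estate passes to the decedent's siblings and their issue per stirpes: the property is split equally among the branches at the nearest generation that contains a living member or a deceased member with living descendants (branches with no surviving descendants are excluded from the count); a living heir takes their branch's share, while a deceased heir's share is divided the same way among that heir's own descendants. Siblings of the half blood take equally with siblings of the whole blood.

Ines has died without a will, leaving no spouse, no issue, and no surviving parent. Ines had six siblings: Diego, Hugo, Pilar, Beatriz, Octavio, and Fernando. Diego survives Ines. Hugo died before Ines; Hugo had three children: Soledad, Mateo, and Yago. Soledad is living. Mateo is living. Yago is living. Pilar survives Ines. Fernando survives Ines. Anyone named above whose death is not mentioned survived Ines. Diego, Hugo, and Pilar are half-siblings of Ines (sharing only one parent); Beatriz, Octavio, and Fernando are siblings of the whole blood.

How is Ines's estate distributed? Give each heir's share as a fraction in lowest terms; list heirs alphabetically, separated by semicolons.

Beatriz 1/6; Diego 1/6; Fernando 1/6; Mateo 1/18; Octavio 1/6; Pilar 1/6; Soledad 1/18; Yago 1/18

No spouse, descendants, or parent survives, so the estate passes to Ines's siblings per stirpes.
Half-blood and whole-blood siblings take equally under the stated rule.
The estate is divided into 6 equal shares of 1/6 among Diego, Hugo, Pilar, Beatriz, Octavio, Fernando.
Diego is living and takes 1/6.
Hugo predeceased; the 1/6 allotted to Hugo's branch passes to Hugo's issue by representation.
The 1/6 is divided into 3 equal shares of 1/18 among Soledad, Mateo, Yago.
Soledad is living and takes 1/18.
Mateo is living and takes 1/18.
Yago is living and takes 1/18.
Pilar is living and takes 1/6.
Beatriz is living and takes 1/6.
Octavio is living and takes 1/6.
Fernando is living and takes 1/6.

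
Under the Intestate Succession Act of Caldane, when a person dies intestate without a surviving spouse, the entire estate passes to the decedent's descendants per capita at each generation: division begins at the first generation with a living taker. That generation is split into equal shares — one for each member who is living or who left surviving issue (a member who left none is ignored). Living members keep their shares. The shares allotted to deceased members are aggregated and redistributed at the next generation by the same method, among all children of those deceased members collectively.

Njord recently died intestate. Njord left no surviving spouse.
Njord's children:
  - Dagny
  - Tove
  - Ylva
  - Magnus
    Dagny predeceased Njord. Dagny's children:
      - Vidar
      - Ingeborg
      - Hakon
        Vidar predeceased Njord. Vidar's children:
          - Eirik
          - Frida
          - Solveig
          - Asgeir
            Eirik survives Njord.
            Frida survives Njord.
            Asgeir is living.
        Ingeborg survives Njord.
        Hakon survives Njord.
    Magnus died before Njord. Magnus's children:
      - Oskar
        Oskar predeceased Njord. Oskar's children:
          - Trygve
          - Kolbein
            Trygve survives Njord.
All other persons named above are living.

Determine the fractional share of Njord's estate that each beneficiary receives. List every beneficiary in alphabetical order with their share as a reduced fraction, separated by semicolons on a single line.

There is no surviving spouse, so the entire estate passes to Njord's descendants per capita at each generation.
At generation 1 (Dagny, Tove, Ylva, Magnus) there are 4 shares of (1)/4 = 1/4 each.
Living: Tove and Ylva — each takes 1/4.
Deceased: Dagny and Magnus. Their combined 1/2 is pooled and carried to generation 2.
At generation 2 (Vidar, Ingeborg, Hakon, Oskar) there are 4 shares of (1/2)/4 = 1/8 each.
Living: Ingeborg and Hakon — each takes 1/8.
Deceased: Vidar and Oskar. Their combined 1/4 is pooled and carried to generation 3.
At generation 3 (Eirik, Frida, Solveig, Asgeir, Trygve, Kolbein) there are 6 shares of (1/4)/6 = 1/24 each.
Living: Eirik, Frida, Solveig, Asgeir, Trygve, and Kolbein — each takes 1/24.

Asgeir 1/24; Eirik 1/24; Frida 1/24; Hakon 1/8; Ingeborg 1/8; Kolbein 1/24; Solveig 1/24; Tove 1/4; Trygve 1/24; Ylva 1/4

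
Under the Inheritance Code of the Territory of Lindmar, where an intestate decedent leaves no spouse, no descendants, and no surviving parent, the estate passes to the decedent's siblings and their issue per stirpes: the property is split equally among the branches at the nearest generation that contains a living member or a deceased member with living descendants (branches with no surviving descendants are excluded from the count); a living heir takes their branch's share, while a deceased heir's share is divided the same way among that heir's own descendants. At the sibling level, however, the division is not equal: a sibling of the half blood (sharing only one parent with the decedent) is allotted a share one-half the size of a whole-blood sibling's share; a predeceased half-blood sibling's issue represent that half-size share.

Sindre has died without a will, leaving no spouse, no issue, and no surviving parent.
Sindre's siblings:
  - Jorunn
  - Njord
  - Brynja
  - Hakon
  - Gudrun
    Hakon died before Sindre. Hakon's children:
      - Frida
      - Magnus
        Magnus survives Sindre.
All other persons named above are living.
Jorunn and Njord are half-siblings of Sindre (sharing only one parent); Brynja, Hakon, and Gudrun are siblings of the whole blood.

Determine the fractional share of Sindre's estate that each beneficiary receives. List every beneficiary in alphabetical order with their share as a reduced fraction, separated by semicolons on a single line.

No spouse, descendants, or parent survives, so the estate passes to Sindre's siblings per stirpes.
Half-blood siblings count for one-half the weight of whole-blood siblings at the initial division.
Dividing 1 in proportion to weights (total weight 4): Jorunn (weight 1/2) → 1/8; Njord (weight 1/2) → 1/8; Brynja (weight 1) → 1/4; Hakon (weight 1) → 1/4; Gudrun (weight 1) → 1/4.
Jorunn is living and takes 1/8.
Njord is living and takes 1/8.
Brynja is living and takes 1/4.
Hakon predeceased; the 1/4 allotted to Hakon's branch passes to Hakon's issue by representation.
The 1/4 is divided into 2 equal shares of 1/8 among Frida, Magnus.
Frida is living and takes 1/8.
Magnus is living and takes 1/8.
Gudrun is living and takes 1/4.

Brynja 1/4; Frida 1/8; Gudrun 1/4; Jorunn 1/8; Magnus 1/8; Njord 1/8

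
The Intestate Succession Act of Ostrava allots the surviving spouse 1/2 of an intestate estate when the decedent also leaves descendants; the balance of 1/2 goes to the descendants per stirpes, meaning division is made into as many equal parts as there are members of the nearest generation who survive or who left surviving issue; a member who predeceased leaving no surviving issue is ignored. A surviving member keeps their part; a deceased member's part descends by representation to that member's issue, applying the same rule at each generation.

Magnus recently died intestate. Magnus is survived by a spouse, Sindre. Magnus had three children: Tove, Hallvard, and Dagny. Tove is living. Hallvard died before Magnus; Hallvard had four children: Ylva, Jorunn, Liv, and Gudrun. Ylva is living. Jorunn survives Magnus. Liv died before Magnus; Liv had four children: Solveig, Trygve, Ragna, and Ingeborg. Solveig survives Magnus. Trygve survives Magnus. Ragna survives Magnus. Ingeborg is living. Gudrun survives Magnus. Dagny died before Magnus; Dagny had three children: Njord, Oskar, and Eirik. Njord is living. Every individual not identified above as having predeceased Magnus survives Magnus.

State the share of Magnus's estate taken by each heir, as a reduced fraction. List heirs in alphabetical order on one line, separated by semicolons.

Eirik 1/18; Gudrun 1/24; Ingeborg 1/96; Jorunn 1/24; Njord 1/18; Oskar 1/18; Ragna 1/96; Sindre 1/2; Solveig 1/96; Tove 1/6; Trygve 1/96; Ylva 1/24

Sindre, as surviving spouse, takes 1/2.
The remaining 1/2 passes to Magnus's descendants per stirpes.
The 1/2 is divided into 3 equal shares of 1/6 among Tove, Hallvard, Dagny.
Tove is living and takes 1/6.
Hallvard predeceased; the 1/6 allotted to Hallvard's branch passes to Hallvard's issue by representation.
The 1/6 is divided into 4 equal shares of 1/24 among Ylva, Jorunn, Liv, Gudrun.
Ylva is living and takes 1/24.
Jorunn is living and takes 1/24.
Liv predeceased; the 1/24 allotted to Liv's branch passes to Liv's issue by representation.
The 1/24 is divided into 4 equal shares of 1/96 among Solveig, Trygve, Ragna, Ingeborg.
Solveig is living and takes 1/96.
Trygve is living and takes 1/96.
Ragna is living and takes 1/96.
Ingeborg is living and takes 1/96.
Gudrun is living and takes 1/24.
Dagny predeceased; the 1/6 allotted to Dagny's branch passes to Dagny's issue by representation.
The 1/6 is divided into 3 equal shares of 1/18 among Njord, Oskar, Eirik.
Njord is living and takes 1/18.
Oskar is living and takes 1/18.
Eirik is living and takes 1/18.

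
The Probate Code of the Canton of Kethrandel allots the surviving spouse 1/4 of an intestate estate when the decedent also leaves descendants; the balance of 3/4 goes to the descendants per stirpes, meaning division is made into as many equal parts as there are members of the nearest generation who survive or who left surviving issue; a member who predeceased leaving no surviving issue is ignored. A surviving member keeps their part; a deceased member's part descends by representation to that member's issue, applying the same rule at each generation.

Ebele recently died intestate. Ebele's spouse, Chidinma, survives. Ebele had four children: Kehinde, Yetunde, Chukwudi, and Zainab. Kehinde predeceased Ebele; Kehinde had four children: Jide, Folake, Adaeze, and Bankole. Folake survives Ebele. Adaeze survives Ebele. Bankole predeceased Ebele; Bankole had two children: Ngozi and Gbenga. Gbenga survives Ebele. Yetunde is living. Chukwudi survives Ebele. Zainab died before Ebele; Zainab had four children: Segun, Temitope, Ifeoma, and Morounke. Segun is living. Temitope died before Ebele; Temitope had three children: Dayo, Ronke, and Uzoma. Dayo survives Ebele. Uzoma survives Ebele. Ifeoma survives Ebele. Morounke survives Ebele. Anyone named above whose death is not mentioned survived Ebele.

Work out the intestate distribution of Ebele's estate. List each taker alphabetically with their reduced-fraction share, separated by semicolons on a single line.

Chidinma, as surviving spouse, takes 1/4.
The remaining 3/4 passes to Ebele's descendants per stirpes.
The 3/4 is divided into 4 equal shares of 3/16 among Kehinde, Yetunde, Chukwudi, Zainab.
Kehinde predeceased; the 3/16 allotted to Kehinde's branch passes to Kehinde's issue by representation.
The 3/16 is divided into 4 equal shares of 3/64 among Jide, Folake, Adaeze, Bankole.
Jide is living and takes 3/64.
Folake is living and takes 3/64.
Adaeze is living and takes 3/64.
Bankole predeceased; the 3/64 allotted to Bankole's branch passes to Bankole's issue by representation.
The 3/64 is divided into 2 equal shares of 3/128 among Ngozi, Gbenga.
Ngozi is living and takes 3/128.
Gbenga is living and takes 3/128.
Yetunde is living and takes 3/16.
Chukwudi is living and takes 3/16.
Zainab predeceased; the 3/16 allotted to Zainab's branch passes to Zainab's issue by representation.
The 3/16 is divided into 4 equal shares of 3/64 among Segun, Temitope, Ifeoma, Morounke.
Segun is living and takes 3/64.
Temitope predeceased; the 3/64 allotted to Temitope's branch passes to Temitope's issue by representation.
The 3/64 is divided into 3 equal shares of 1/64 among Dayo, Ronke, Uzoma.
Dayo is living and takes 1/64.
Ronke is living and takes 1/64.
Uzoma is living and takes 1/64.
Ifeoma is living and takes 3/64.
Morounke is living and takes 3/64.

Adaeze 3/64; Chidinma 1/4; Chukwudi 3/16; Dayo 1/64; Folake 3/64; Gbenga 3/128; Ifeoma 3/64; Jide 3/64; Morounke 3/64; Ngozi 3/128; Ronke 1/64; Segun 3/64; Uzoma 1/64; Yetunde 3/16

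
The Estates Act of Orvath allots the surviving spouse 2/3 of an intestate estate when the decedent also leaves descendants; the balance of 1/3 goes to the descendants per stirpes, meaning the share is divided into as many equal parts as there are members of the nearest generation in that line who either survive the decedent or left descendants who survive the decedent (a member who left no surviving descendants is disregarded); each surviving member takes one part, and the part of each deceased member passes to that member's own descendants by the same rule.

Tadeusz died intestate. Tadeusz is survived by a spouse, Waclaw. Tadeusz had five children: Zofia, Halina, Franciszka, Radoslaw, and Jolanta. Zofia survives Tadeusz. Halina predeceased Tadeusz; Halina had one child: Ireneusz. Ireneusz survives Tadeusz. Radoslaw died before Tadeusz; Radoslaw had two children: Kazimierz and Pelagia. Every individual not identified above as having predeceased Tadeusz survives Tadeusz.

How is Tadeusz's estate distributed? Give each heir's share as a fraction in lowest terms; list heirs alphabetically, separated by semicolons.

Franciszka 1/15; Ireneusz 1/15; Jolanta 1/15; Kazimierz 1/30; Pelagia 1/30; Waclaw 2/3; Zofia 1/15

Waclaw, as surviving spouse, takes 2/3.
The remaining 1/3 passes to Tadeusz's descendants per stirpes.
The 1/3 is divided into 5 equal shares of 1/15 among Zofia, Halina, Franciszka, Radoslaw, Jolanta.
Zofia is living and takes 1/15.
Halina predeceased; the 1/15 allotted to Halina's branch passes to Halina's issue by representation.
Ireneusz is the sole taker at this level and receives the full 1/15.
Franciszka is living and takes 1/15.
Radoslaw predeceased; the 1/15 allotted to Radoslaw's branch passes to Radoslaw's issue by representation.
The 1/15 is divided into 2 equal shares of 1/30 among Kazimierz, Pelagia.
Kazimierz is living and takes 1/30.
Pelagia is living and takes 1/30.
Jolanta is living and takes 1/15.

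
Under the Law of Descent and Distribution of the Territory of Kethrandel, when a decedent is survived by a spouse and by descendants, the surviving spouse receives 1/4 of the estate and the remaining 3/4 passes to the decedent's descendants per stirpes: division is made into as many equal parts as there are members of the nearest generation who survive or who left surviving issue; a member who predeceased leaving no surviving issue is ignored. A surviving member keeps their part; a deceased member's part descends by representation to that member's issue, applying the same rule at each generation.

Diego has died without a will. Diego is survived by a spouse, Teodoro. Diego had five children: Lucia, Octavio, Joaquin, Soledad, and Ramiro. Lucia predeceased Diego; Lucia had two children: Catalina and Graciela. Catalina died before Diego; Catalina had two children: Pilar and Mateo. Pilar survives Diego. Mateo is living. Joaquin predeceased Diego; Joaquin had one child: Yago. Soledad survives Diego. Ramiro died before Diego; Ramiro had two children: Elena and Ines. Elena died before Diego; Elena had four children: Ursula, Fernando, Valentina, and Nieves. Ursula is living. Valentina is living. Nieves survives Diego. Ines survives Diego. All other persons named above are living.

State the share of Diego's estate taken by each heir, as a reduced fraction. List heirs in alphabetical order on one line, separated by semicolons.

Fernando 3/160; Graciela 3/40; Ines 3/40; Mateo 3/80; Nieves 3/160; Octavio 3/20; Pilar 3/80; Soledad 3/20; Teodoro 1/4; Ursula 3/160; Valentina 3/160; Yago 3/20

Teodoro, as surviving spouse, takes 1/4.
The remaining 3/4 passes to Diego's descendants per stirpes.
The 3/4 is divided into 5 equal shares of 3/20 among Lucia, Octavio, Joaquin, Soledad, Ramiro.
Lucia predeceased; the 3/20 allotted to Lucia's branch passes to Lucia's issue by representation.
The 3/20 is divided into 2 equal shares of 3/40 among Catalina, Graciela.
Catalina predeceased; the 3/40 allotted to Catalina's branch passes to Catalina's issue by representation.
The 3/40 is divided into 2 equal shares of 3/80 among Pilar, Mateo.
Pilar is living and takes 3/80.
Mateo is living and takes 3/80.
Graciela is living and takes 3/40.
Octavio is living and takes 3/20.
Joaquin predeceased; the 3/20 allotted to Joaquin's branch passes to Joaquin's issue by representation.
Yago is the sole taker at this level and receives the full 3/20.
Soledad is living and takes 3/20.
Ramiro predeceased; the 3/20 allotted to Ramiro's branch passes to Ramiro's issue by representation.
The 3/20 is divided into 2 equal shares of 3/40 among Elena, Ines.
Elena predeceased; the 3/40 allotted to Elena's branch passes to Elena's issue by representation.
The 3/40 is divided into 4 equal shares of 3/160 among Ursula, Fernando, Valentina, Nieves.
Ursula is living and takes 3/160.
Fernando is living and takes 3/160.
Valentina is living and takes 3/160.
Nieves is living and takes 3/160.
Ines is living and takes 3/40.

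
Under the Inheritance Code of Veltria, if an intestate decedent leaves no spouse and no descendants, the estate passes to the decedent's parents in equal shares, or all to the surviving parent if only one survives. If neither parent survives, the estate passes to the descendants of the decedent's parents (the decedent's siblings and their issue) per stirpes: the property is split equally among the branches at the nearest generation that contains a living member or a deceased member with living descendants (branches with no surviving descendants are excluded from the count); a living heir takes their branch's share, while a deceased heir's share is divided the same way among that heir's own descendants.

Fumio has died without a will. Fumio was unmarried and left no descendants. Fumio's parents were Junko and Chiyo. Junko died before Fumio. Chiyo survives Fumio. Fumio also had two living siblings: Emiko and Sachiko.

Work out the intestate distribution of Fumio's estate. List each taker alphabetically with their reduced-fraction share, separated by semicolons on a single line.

Chiyo 1

Only one parent, Chiyo, survives, so Chiyo takes the entire estate. The siblings take nothing because a surviving parent has priority.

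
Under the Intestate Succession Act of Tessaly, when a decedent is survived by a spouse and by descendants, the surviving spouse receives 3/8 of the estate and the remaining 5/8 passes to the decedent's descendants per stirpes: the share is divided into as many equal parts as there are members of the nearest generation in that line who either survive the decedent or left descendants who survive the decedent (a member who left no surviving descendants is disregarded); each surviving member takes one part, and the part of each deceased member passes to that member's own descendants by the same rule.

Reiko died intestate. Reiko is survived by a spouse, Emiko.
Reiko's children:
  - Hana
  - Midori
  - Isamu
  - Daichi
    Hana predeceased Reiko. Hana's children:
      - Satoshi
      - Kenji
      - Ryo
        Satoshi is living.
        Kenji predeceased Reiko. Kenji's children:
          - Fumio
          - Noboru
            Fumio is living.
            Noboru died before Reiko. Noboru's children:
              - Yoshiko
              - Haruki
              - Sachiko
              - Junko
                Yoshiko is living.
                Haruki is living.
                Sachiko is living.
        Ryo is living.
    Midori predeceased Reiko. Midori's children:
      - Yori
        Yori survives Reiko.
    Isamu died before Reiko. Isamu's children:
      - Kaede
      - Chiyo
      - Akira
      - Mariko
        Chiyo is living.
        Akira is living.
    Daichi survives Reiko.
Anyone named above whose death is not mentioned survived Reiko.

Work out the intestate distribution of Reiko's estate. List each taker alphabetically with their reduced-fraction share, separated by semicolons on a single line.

Emiko, as surviving spouse, takes 3/8.
The remaining 5/8 passes to Reiko's descendants per stirpes.
The 5/8 is divided into 4 equal shares of 5/32 among Hana, Midori, Isamu, Daichi.
Hana predeceased; the 5/32 allotted to Hana's branch passes to Hana's issue by representation.
The 5/32 is divided into 3 equal shares of 5/96 among Satoshi, Kenji, Ryo.
Satoshi is living and takes 5/96.
Kenji predeceased; the 5/96 allotted to Kenji's branch passes to Kenji's issue by representation.
The 5/96 is divided into 2 equal shares of 5/192 among Fumio, Noboru.
Fumio is living and takes 5/192.
Noboru predeceased; the 5/192 allotted to Noboru's branch passes to Noboru's issue by representation.
The 5/192 is divided into 4 equal shares of 5/768 among Yoshiko, Haruki, Sachiko, Junko.
Yoshiko is living and takes 5/768.
Haruki is living and takes 5/768.
Sachiko is living and takes 5/768.
Junko is living and takes 5/768.
Ryo is living and takes 5/96.
Midori predeceased; the 5/32 allotted to Midori's branch passes to Midori's issue by representation.
Yori is the sole taker at this level and receives the full 5/32.
Isamu predeceased; the 5/32 allotted to Isamu's branch passes to Isamu's issue by representation.
The 5/32 is divided into 4 equal shares of 5/128 among Kaede, Chiyo, Akira, Mariko.
Kaede is living and takes 5/128.
Chiyo is living and takes 5/128.
Akira is living and takes 5/128.
Mariko is living and takes 5/128.
Daichi is living and takes 5/32.

Akira 5/128; Chiyo 5/128; Daichi 5/32; Emiko 3/8; Fumio 5/192; Haruki 5/768; Junko 5/768; Kaede 5/128; Mariko 5/128; Ryo 5/96; Sachiko 5/768; Satoshi 5/96; Yori 5/32; Yoshiko 5/768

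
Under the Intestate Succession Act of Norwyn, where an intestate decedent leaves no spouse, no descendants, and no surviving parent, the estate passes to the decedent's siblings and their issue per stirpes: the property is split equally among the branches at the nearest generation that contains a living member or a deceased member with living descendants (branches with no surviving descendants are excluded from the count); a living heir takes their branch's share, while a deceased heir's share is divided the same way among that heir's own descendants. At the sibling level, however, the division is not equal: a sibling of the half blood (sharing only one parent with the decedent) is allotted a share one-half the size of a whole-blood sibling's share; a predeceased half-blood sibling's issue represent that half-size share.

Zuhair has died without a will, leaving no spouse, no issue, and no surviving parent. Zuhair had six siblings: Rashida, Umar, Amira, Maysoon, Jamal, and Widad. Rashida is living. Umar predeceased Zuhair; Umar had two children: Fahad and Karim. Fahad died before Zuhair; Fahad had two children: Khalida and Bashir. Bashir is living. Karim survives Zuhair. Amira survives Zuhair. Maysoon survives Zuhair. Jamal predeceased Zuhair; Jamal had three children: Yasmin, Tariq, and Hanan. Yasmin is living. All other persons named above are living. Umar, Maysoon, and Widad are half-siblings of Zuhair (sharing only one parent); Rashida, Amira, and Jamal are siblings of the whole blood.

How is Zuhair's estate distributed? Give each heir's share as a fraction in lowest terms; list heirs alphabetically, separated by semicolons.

Amira 2/9; Bashir 1/36; Hanan 2/27; Karim 1/18; Khalida 1/36; Maysoon 1/9; Rashida 2/9; Tariq 2/27; Widad 1/9; Yasmin 2/27

No spouse, descendants, or parent survives, so the estate passes to Zuhair's siblings per stirpes.
Half-blood siblings count for one-half the weight of whole-blood siblings at the initial division.
Dividing 1 in proportion to weights (total weight 9/2): Rashida (weight 1) → 2/9; Umar (weight 1/2) → 1/9; Amira (weight 1) → 2/9; Maysoon (weight 1/2) → 1/9; Jamal (weight 1) → 2/9; Widad (weight 1/2) → 1/9.
Rashida is living and takes 2/9.
Umar predeceased; the 1/9 allotted to Umar's branch passes to Umar's issue by representation.
The 1/9 is divided into 2 equal shares of 1/18 among Fahad, Karim.
Fahad predeceased; the 1/18 allotted to Fahad's branch passes to Fahad's issue by representation.
The 1/18 is divided into 2 equal shares of 1/36 among Khalida, Bashir.
Khalida is living and takes 1/36.
Bashir is living and takes 1/36.
Karim is living and takes 1/18.
Amira is living and takes 2/9.
Maysoon is living and takes 1/9.
Jamal predeceased; the 2/9 allotted to Jamal's branch passes to Jamal's issue by representation.
The 2/9 is divided into 3 equal shares of 2/27 among Yasmin, Tariq, Hanan.
Yasmin is living and takes 2/27.
Tariq is living and takes 2/27.
Hanan is living and takes 2/27.
Widad is living and takes 1/9.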